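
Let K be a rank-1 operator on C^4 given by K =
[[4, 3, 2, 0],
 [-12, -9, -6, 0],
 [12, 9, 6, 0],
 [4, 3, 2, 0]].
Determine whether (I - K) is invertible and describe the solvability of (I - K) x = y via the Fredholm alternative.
(I - K) is singular (det(I - K) = 0, i.e. 1 ∈ sigma(K)). (I - K) x = y is solvable iff y ⊥ ker((I - K)^*) = span{(4, 3, 2, 0)}, i.e. iff 4y_1 + 3y_2 + 2y_3 = 0. When solvable, the solutions are x = y + c·(1, -3, 3, 1), c arbitrary (ker(I - K) = span{(1, -3, 3, 1)}, dimension 1).

K has rank 1, so it is an outer product K = u v^T: every row of K is a multiple of one row vector. Reading off the entries, u = (1, -3, 3, 1) and v = (4, 3, 2, 0) (row i of K equals u_i·v^T). A rank-one matrix u v^T satisfies K u = u (v·u) and kills the (3)-dimensional subspace v^⊥, so its characteristic polynomial is lambda^3 (lambda - v·u) with v·u = tr K = 1. Hence the eigenvalues of I - K are 1 (multiplicity 3) and 1 - (1) = 0, so det(I - K) = 0. (Direct check: I - K =
[[-3, -3, -2, 0],
 [12, 10, 6, 0],
 [-12, -9, -5, 0],
 [-4, -3, -2, 1]]
has determinant 0.) So 1 is an eigenvalue of K and (I - K) is not invertible. The finite-dimensional Fredholm alternative says: either (I - K) is invertible, or ker(I - K) ≠ {0} and then range(I - K) = ker((I - K)^*)^⊥, with dim ker(I - K) = dim ker((I - K)^*). We are in the second case, so we need both kernels. Kernel of I - K: (I - K) u = u - u (v·u) = u - u = 0, so ker(I - K) = span{u} = span{(1, -3, 3, 1)} (it is exactly 1-dimensional because rank(I - K) = 3). Kernel of the adjoint: K is real, so (I - K)^* = I - K^T = I - v u^T, and (I - v u^T) v = v - v (u·v) = 0; hence ker((I - K)^*) = span{v} = span{(4, 3, 2, 0)}. Therefore (I - K) x = y is solvable iff <y, v> = 0, i.e. iff 4y_1 + 3y_2 + 2y_3 = 0. When this holds, K y = u (v·y) = 0, so (I - K) y = y and x = y is a particular solution; the full solution set is the line x = y + c·u = y + c·(1, -3, 3, 1), c ∈ C.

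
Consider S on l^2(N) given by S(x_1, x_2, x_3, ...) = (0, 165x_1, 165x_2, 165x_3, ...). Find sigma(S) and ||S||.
sigma(S) = closed disk {z in C : |z| ≤ 165}; ||S|| = 165

Note S = 165·U where U is the unit right shift (U x)_k = x_{k-1} (with x_0 := 0); so ||S|| = 165||U|| and sigma(S) = 165·sigma(U). ||S x||^2 = sum_{k≥1} |165x_k|^2 = 27225||x||^2, so ||S|| = 165 and sigma(S) ⊂ {|z| ≤ 165}. For any |lambda| < 165, the equation (S - lambda I) x = 0 forces x_1 = 0, then 165x_k = lambda x_{k+1} ⇒ x = 0, so S has no eigenvalues. But (S - lambda I) is not surjective for |lambda| < 165: solving (S - lambda I) x = e_1 would require x_n proportional to (lambda/165)^(-n), which is not in l^2. So every |lambda| < 165 lies in the residual spectrum. The boundary |lambda| = 165 is in the approximate point spectrum (the spectrum is closed). Hence sigma(S) is the closed disk of radius 165.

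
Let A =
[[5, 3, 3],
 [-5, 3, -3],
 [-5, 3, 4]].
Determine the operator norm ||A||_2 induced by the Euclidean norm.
||A||_2 ≈ 8.9573 (= sqrt(largest eigenvalue of A^T A))

||A||_2 = sigma_max(A) = sqrt(lambda_max(A^T A)). Form the symmetric matrix M = A^T A =
[[75, -15, 10],
 [-15, 27, 12],
 [10, 12, 34]].
Its characteristic polynomial (trace, sum of principal 2x2 minors, determinant of M give the coefficients) is
  p(λ) = det(λ I - M) = λ^3 - 136λ^2 + 5024λ - 44100.
No integer candidate from the rational root theorem (±divisors of 44100) is a root, so the roots are irrational. The cubic discriminant is Δ = 5753733200 > 0, so there are three distinct real roots. p(12) = -1668 and p(13) = 425 have opposite signs, so a root lies in (12, 13); Newton's method refines it to λ ≈ 12.7891. p(42) = 1092 and p(43) = -25 have opposite signs, so a root lies in (42, 43); Newton's method refines it to λ ≈ 42.9778. p(80) = -580 and p(81) = 1989 have opposite signs, so a root lies in (80, 81); Newton's method refines it to λ ≈ 80.2331. Check (Vieta): the three roots sum to 136, matching tr M = 136.
So the eigenvalues of A^T A are ≈ 12.7891, 42.9778, 80.2331 (all ≥ 0, as they must be for A^T A). The largest is λ_max ≈ 80.2331, hence ||A||_2 = sqrt(λ_max) ≈ 8.9573.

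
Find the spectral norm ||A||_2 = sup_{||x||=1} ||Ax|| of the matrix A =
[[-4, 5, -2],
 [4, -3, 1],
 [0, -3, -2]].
||A||_2 ≈ 8.5248 (= sqrt(largest eigenvalue of A^T A))

||A||_2 = sigma_max(A) = sqrt(lambda_max(A^T A)). Form the symmetric matrix M = A^T A =
[[32, -32, 12],
 [-32, 43, -7],
 [12, -7, 9]].
Its characteristic polynomial (trace, sum of principal 2x2 minors, determinant of M give the coefficients) is
  p(λ) = det(λ I - M) = λ^3 - 84λ^2 + 834λ - 784.
No integer candidate from the rational root theorem (±divisors of 784) is a root, so the roots are irrational. The cubic discriminant is Δ = 1700783136 > 0, so there are three distinct real roots. p(1) = -33 and p(2) = 556 have opposite signs, so a root lies in (1, 2); Newton's method refines it to λ ≈ 1.0496. p(10) = 156 and p(11) = -443 have opposite signs, so a root lies in (10, 11); Newton's method refines it to λ ≈ 10.2781. p(72) = -2944 and p(73) = 1479 have opposite signs, so a root lies in (72, 73); Newton's method refines it to λ ≈ 72.6723. Check (Vieta): the three roots sum to 84, matching tr M = 84.
So the eigenvalues of A^T A are ≈ 1.0496, 10.2781, 72.6723 (all ≥ 0, as they must be for A^T A). The largest is λ_max ≈ 72.6723, hence ||A||_2 = sqrt(λ_max) ≈ 8.5248.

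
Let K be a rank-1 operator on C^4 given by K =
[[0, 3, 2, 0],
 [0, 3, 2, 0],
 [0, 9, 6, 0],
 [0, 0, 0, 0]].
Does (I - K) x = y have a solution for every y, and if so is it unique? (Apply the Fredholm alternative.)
(I - K) is invertible (det(I - K) = -8 ≠ 0), so for every y in C^4 the equation (I - K) x = y has a unique solution.

K has rank 1, so it is an outer product K = u v^T: every row of K is a multiple of one row vector. Reading off the entries, u = (1, 1, 3, 0) and v = (0, 3, 2, 0) (row i of K equals u_i·v^T). A rank-one matrix u v^T satisfies K u = u (v·u) and kills the (3)-dimensional subspace v^⊥, so its characteristic polynomial is lambda^3 (lambda - v·u) with v·u = tr K = 9. Hence the eigenvalues of I - K are 1 (multiplicity 3) and 1 - (9) = -8, so det(I - K) = -8. (Direct check: I - K =
[[1, -3, -2, 0],
 [0, -2, -2, 0],
 [0, -9, -5, 0],
 [0, 0, 0, 1]]
has determinant -8.) The finite-dimensional Fredholm alternative says: either (I - K) is invertible, or ker(I - K) ≠ {0} and then range(I - K) = ker((I - K)^*)^⊥, with dim ker(I - K) = dim ker((I - K)^*). Since det(I - K) ≠ 0, 1 is not an eigenvalue of K and ker(I - K) = {0}, so we are in the first case: for every y there is a unique x = (I - K)^(-1) y. Explicitly, by the Sherman–Morrison formula, (I - u v^T)^(-1) = I + u v^T/(1 - v·u), i.e. (I - K)^(-1) = I + K/(-8).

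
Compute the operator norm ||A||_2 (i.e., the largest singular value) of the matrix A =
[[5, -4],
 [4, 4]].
||A||_2 = sqrt((73 + sqrt(145))/2) ≈ 6.5208 (= sqrt(largest eigenvalue of A^T A))

||A||_2 = sigma_max(A) = sqrt(lambda_max(A^T A)). Form the symmetric matrix M = A^T A =
[[41, -4],
 [-4, 32]].
Its characteristic polynomial (trace, determinant of M give the coefficients) is
  p(λ) = det(λ I - M) = λ^2 - 73λ + 1296.
For λ^2 - 73λ + 1296 the discriminant is 145. It is nonnegative but not a perfect square, so the roots are real and irrational: λ = (73 ± sqrt(145))/2 ≈ 42.5208, 30.4792.
So the eigenvalues of A^T A are ≈ 30.4792, 42.5208 (all ≥ 0, as they must be for A^T A). The largest is λ_max = (73 + sqrt(145))/2 ≈ 42.5208, hence ||A||_2 = sqrt(λ_max) = sqrt((73 + sqrt(145))/2) ≈ 6.5208.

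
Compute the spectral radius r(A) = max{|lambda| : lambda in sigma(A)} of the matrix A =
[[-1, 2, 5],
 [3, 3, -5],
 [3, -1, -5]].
r(A) ≈ 8.288

The eigenvalues of A are the roots of its characteristic polynomial. With M = A (coefficients from the trace, the sum of principal 2x2 minors, and det A):
  p(λ) = det(λ I - M) = λ^3 + 3λ^2 - 39λ + 40.
No integer candidate from the rational root theorem (±divisors of 40) is a root, so the roots are irrational. The cubic discriminant is Δ = 119205 > 0, so there are three distinct real roots. p(-9) = -95 and p(-8) = 32 have opposite signs, so a root lies in (-9, -8); Newton's method refines it to λ ≈ -8.288. p(1) = 5 and p(2) = -18 have opposite signs, so a root lies in (1, 2); Newton's method refines it to λ ≈ 1.1728. p(4) = -4 and p(5) = 45 have opposite signs, so a root lies in (4, 5); Newton's method refines it to λ ≈ 4.1151. Check (Vieta): the three roots sum to -3, matching tr M = -3.
Thus the eigenvalues (to 4 decimals) are -8.288 (modulus 8.288); 1.1728 (modulus 1.1728); 4.1151 (modulus 4.1151). The spectral radius is the largest modulus: r(A) ≈ 8.288. (Cross-check: r(A) ≤ ||A||_2 ≈ 9.5844; equality holds whenever A is normal, though it can also hold for some non-normal A.)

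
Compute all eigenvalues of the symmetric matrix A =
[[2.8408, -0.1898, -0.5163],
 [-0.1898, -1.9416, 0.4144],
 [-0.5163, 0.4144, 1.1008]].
sigma(A) ≈ {-2, 1, 3}

A is real symmetric, so its spectrum consists of real eigenvalues. Expanding the characteristic polynomial of the displayed matrix gives
  det(λ I - A) = p(λ) = λ^3 + (-2)λ^2 + (-5)λ + (6).
Solving p(λ) = 0 yields eigenvalues ≈ -2, 1, 3. (A is shown rounded to 4 decimals, so these recover the underlying integer eigenvalues to within that precision.)
Verification: the trace of A = 2 equals the sum of eigenvalues 2, and det(A) ≈ -6.0004 matches the eigenvalue product -6.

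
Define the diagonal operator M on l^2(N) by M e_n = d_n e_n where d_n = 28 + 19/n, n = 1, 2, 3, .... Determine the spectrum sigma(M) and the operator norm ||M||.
sigma(M) = {28 + 19/n : n ≥ 1} ∪ {28}; ||M|| = 47

A bounded diagonal operator on l^2 with diagonal entries d_n has spectrum equal to the closure of {d_n : n ≥ 1}: every d_n is an eigenvalue (with eigenvector e_n), so {d_n} ⊂ sigma(M); the spectrum is closed, so its closure is too; and for lambda not in the closure, (M - lambda I) has bounded inverse (the diagonal entries 1/(d_n - lambda) are bounded). For our sequence d_n = 28 + 19/n, n = 1, 2, 3, ...:
  - {d_n} = {28 + 19/n : n ≥ 1}; the only limit point is 28
  - closure = {28 + 19/n : n ≥ 1} ∪ {28}
For the norm: a diagonal operator has ||M|| = sup_n |d_n|. Here d_n = 28 + 19/n is positive and decreasing, so sup_n |d_n| = d_1 = 28 + 19 = 47. So ||M|| = 47.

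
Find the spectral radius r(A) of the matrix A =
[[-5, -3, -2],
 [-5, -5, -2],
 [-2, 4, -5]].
r(A) ≈ 7.2578

The eigenvalues of A are the roots of its characteristic polynomial. With M = A (coefficients from the trace, the sum of principal 2x2 minors, and det A):
  p(λ) = det(λ I - M) = λ^3 + 15λ^2 + 64λ + 42.
No integer candidate from the rational root theorem (±divisors of 42) is a root, so the roots are irrational. The cubic discriminant is Δ = -15844 < 0, so there is one real root and a complex-conjugate pair. p(-1) = -8 and p(0) = 42 have opposite signs, so a root lies in (-1, 0); Newton's method refines it to λ ≈ -0.7973. Dividing out (λ - (-0.7973)) leaves approximately λ^2 + 14.2027λ + 52.6758. For λ^2 + 14.2027λ + 52.6758 the discriminant is -8.9873. It is negative, so the remaining roots are the complex-conjugate pair λ ≈ -7.1013 ± 1.4989i. Their product equals the constant term, so |λ|^2 ≈ 52.6758 and |λ| ≈ 7.2578.
Thus the eigenvalues (to 4 decimals) are -0.7973 (modulus 0.7973); -7.1013 ± 1.4989i (modulus 7.2578). The spectral radius is the largest modulus: r(A) ≈ 7.2578. (Cross-check: r(A) ≤ ||A||_2 ≈ 9.5548; equality holds whenever A is normal, though it can also hold for some non-normal A.)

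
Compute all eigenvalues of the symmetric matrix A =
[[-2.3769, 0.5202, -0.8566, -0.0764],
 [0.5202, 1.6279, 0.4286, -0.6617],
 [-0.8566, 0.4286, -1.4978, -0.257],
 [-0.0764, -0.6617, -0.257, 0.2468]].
sigma(A) ≈ {-3, -1, 0, 2}

A is real symmetric, so its spectrum consists of real eigenvalues. Expanding the characteristic polynomial of the displayed matrix gives
  det(λ I - A) = p(λ) = λ^4 + (2)λ^3 + (-5)λ^2 + (-6)λ + (0).
Solving p(λ) = 0 yields eigenvalues ≈ -3, -1, 0, 2. (A is shown rounded to 4 decimals, so these recover the underlying integer eigenvalues to within that precision.)
Verification: the trace of A = -2 equals the sum of eigenvalues -2, and det(A) ≈ 0.0002 matches the eigenvalue product 0.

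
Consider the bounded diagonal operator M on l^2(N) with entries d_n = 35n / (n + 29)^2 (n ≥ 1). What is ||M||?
||M|| = 35/116 (attained at n = 29)

For M diagonal, ||M|| = sup_n |d_n|. Treat f(x) = 35x / (x + 29)^2 for real x > 0. By the quotient rule, f'(x) = 35(29 - x)/(x + 29)^3, which is positive for x < 29 and negative for x > 29. So f has a unique maximum at x = 29, and since 29 is a positive integer, the supremum over n ≥ 1 is attained at n = 29: d_29 = 35·29/(29 + 29)^2 = 35·29/3364 = 35/116. Hence ||M|| = 35/116.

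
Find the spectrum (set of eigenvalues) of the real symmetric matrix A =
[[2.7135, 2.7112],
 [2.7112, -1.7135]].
sigma(A) ≈ {-3, 4}

A is real symmetric, so its spectrum consists of real eigenvalues. Expanding the characteristic polynomial of the displayed matrix gives
  det(λ I - A) = p(λ) = λ^2 + (-1)λ + (-12).
Solving p(λ) = 0 yields eigenvalues ≈ -3, 4. (A is shown rounded to 4 decimals, so these recover the underlying integer eigenvalues to within that precision.)
Verification: the trace of A = 1 equals the sum of eigenvalues 1, and det(A) ≈ -12.0002 matches the eigenvalue product -12.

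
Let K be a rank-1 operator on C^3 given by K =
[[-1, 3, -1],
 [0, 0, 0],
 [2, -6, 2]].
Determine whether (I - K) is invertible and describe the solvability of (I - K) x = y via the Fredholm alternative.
(I - K) is singular (det(I - K) = 0, i.e. 1 ∈ sigma(K)). (I - K) x = y is solvable iff y ⊥ ker((I - K)^*) = span{(-1, 3, -1)}, i.e. iff -y_1 + 3y_2 - y_3 = 0. When solvable, the solutions are x = y + c·(1, 0, -2), c arbitrary (ker(I - K) = span{(1, 0, -2)}, dimension 1).

K has rank 1, so it is an outer product K = u v^T: every row of K is a multiple of one row vector. Reading off the entries, u = (1, 0, -2) and v = (-1, 3, -1) (row i of K equals u_i·v^T). A rank-one matrix u v^T satisfies K u = u (v·u) and kills the (2)-dimensional subspace v^⊥, so its characteristic polynomial is lambda^2 (lambda - v·u) with v·u = tr K = 1. Hence the eigenvalues of I - K are 1 (multiplicity 2) and 1 - (1) = 0, so det(I - K) = 0. (Direct check: I - K =
[[2, -3, 1],
 [0, 1, 0],
 [-2, 6, -1]]
has determinant 0.) So 1 is an eigenvalue of K and (I - K) is not invertible. The finite-dimensional Fredholm alternative says: either (I - K) is invertible, or ker(I - K) ≠ {0} and then range(I - K) = ker((I - K)^*)^⊥, with dim ker(I - K) = dim ker((I - K)^*). We are in the second case, so we need both kernels. Kernel of I - K: (I - K) u = u - u (v·u) = u - u = 0, so ker(I - K) = span{u} = span{(1, 0, -2)} (it is exactly 1-dimensional because rank(I - K) = 2). Kernel of the adjoint: K is real, so (I - K)^* = I - K^T = I - v u^T, and (I - v u^T) v = v - v (u·v) = 0; hence ker((I - K)^*) = span{v} = span{(-1, 3, -1)}. Therefore (I - K) x = y is solvable iff <y, v> = 0, i.e. iff -y_1 + 3y_2 - y_3 = 0. When this holds, K y = u (v·y) = 0, so (I - K) y = y and x = y is a particular solution; the full solution set is the line x = y + c·u = y + c·(1, 0, -2), c ∈ C.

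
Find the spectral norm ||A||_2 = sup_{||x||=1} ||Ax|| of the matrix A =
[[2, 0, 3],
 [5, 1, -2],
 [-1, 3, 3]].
||A||_2 = sqrt((40 + sqrt(808))/2) ≈ 5.8492 (= sqrt(largest eigenvalue of A^T A))

||A||_2 = sigma_max(A) = sqrt(lambda_max(A^T A)). Form the symmetric matrix M = A^T A =
[[30, 2, -7],
 [2, 10, 7],
 [-7, 7, 22]].
Its characteristic polynomial (trace, sum of principal 2x2 minors, determinant of M give the coefficients) is
  p(λ) = det(λ I - M) = λ^3 - 62λ^2 + 1078λ - 4356.
By the rational root theorem any rational root is an integer divisor of 4356. Testing λ = 22: p(22) = 10648 - 30008 + 23716 - 4356 = 0, so λ = 22 is a root. Dividing out (λ - 22) leaves p(λ) = (λ - 22)(λ^2 - 40λ + 198). For λ^2 - 40λ + 198 the discriminant is 808. It is nonnegative but not a perfect square, so the roots are real and irrational: λ = (40 ± sqrt(808))/2 ≈ 34.2127, 5.7873.
So the eigenvalues of A^T A are ≈ 5.7873, 22, 34.2127 (all ≥ 0, as they must be for A^T A). The largest is λ_max = (40 + sqrt(808))/2 ≈ 34.2127, hence ||A||_2 = sqrt(λ_max) = sqrt((40 + sqrt(808))/2) ≈ 5.8492.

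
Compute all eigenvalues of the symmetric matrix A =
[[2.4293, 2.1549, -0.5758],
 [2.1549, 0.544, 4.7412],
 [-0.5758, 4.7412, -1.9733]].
sigma(A) ≈ {-6, 2, 5}

A is real symmetric, so its spectrum consists of real eigenvalues. Expanding the characteristic polynomial of the displayed matrix gives
  det(λ I - A) = p(λ) = λ^3 + (-1)λ^2 + (-32)λ + (59.9988).
Solving p(λ) = 0 yields eigenvalues ≈ -6, 2, 5. (A is shown rounded to 4 decimals, so these recover the underlying integer eigenvalues to within that precision.)
Verification: the trace of A = 1 equals the sum of eigenvalues 1, and det(A) ≈ -59.9988 matches the eigenvalue product -60.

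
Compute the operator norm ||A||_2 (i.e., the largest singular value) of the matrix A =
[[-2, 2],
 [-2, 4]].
||A||_2 = sqrt((28 + sqrt(720))/2) ≈ 5.2361 (= sqrt(largest eigenvalue of A^T A))

||A||_2 = sigma_max(A) = sqrt(lambda_max(A^T A)). Form the symmetric matrix M = A^T A =
[[8, -12],
 [-12, 20]].
Its characteristic polynomial (trace, determinant of M give the coefficients) is
  p(λ) = det(λ I - M) = λ^2 - 28λ + 16.
For λ^2 - 28λ + 16 the discriminant is 720. It is nonnegative but not a perfect square, so the roots are real and irrational: λ = (28 ± sqrt(720))/2 ≈ 27.4164, 0.5836.
So the eigenvalues of A^T A are ≈ 0.5836, 27.4164 (all ≥ 0, as they must be for A^T A). The largest is λ_max = (28 + sqrt(720))/2 ≈ 27.4164, hence ||A||_2 = sqrt(λ_max) = sqrt((28 + sqrt(720))/2) ≈ 5.2361.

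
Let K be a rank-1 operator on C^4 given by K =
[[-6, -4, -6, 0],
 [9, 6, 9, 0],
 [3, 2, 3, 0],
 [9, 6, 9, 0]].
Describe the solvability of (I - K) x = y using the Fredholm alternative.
(I - K) is invertible (det(I - K) = -2 ≠ 0), so for every y in C^4 the equation (I - K) x = y has a unique solution.

K has rank 1, so it is an outer product K = u v^T: every row of K is a multiple of one row vector. Reading off the entries, u = (2, -3, -1, -3) and v = (-3, -2, -3, 0) (row i of K equals u_i·v^T). A rank-one matrix u v^T satisfies K u = u (v·u) and kills the (3)-dimensional subspace v^⊥, so its characteristic polynomial is lambda^3 (lambda - v·u) with v·u = tr K = 3. Hence the eigenvalues of I - K are 1 (multiplicity 3) and 1 - (3) = -2, so det(I - K) = -2. (Direct check: I - K =
[[7, 4, 6, 0],
 [-9, -5, -9, 0],
 [-3, -2, -2, 0],
 [-9, -6, -9, 1]]
has determinant -2.) The finite-dimensional Fredholm alternative says: either (I - K) is invertible, or ker(I - K) ≠ {0} and then range(I - K) = ker((I - K)^*)^⊥, with dim ker(I - K) = dim ker((I - K)^*). Since det(I - K) ≠ 0, 1 is not an eigenvalue of K and ker(I - K) = {0}, so we are in the first case: for every y there is a unique x = (I - K)^(-1) y. Explicitly, by the Sherman–Morrison formula, (I - u v^T)^(-1) = I + u v^T/(1 - v·u), i.e. (I - K)^(-1) = I + K/(-2).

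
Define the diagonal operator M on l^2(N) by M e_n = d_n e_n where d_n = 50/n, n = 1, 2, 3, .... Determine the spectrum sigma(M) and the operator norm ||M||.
sigma(M) = {50/n : n ≥ 1} ∪ {0}; ||M|| = 50

A bounded diagonal operator on l^2 with diagonal entries d_n has spectrum equal to the closure of {d_n : n ≥ 1}: every d_n is an eigenvalue (with eigenvector e_n), so {d_n} ⊂ sigma(M); the spectrum is closed, so its closure is too; and for lambda not in the closure, (M - lambda I) has bounded inverse (the diagonal entries 1/(d_n - lambda) are bounded). For our sequence d_n = 50/n, n = 1, 2, 3, ...:
  - {d_n} = {50/n : n ≥ 1}; the only limit point is 0
  - closure = {50/n : n ≥ 1} ∪ {0}
For the norm: a diagonal operator has ||M|| = sup_n |d_n|. Here d_n = 50/n is positive and decreasing, so sup_n |d_n| = d_1 = 50. So ||M|| = 50.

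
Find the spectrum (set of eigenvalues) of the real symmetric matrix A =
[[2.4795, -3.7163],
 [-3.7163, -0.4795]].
sigma(A) ≈ {-3, 5}

A is real symmetric, so its spectrum consists of real eigenvalues. Expanding the characteristic polynomial of the displayed matrix gives
  det(λ I - A) = p(λ) = λ^2 + (-2)λ + (-15).
Solving p(λ) = 0 yields eigenvalues ≈ -3, 5. (A is shown rounded to 4 decimals, so these recover the underlying integer eigenvalues to within that precision.)
Verification: the trace of A = 2 equals the sum of eigenvalues 2, and det(A) ≈ -14.9998 matches the eigenvalue product -15.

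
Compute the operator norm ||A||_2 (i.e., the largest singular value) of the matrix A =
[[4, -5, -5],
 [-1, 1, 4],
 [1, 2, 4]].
||A||_2 ≈ 9.636 (= sqrt(largest eigenvalue of A^T A))

||A||_2 = sigma_max(A) = sqrt(lambda_max(A^T A)). Form the symmetric matrix M = A^T A =
[[18, -19, -20],
 [-19, 30, 37],
 [-20, 37, 57]].
Its characteristic polynomial (trace, sum of principal 2x2 minors, determinant of M give the coefficients) is
  p(λ) = det(λ I - M) = λ^3 - 105λ^2 + 1146λ - 1681.
No integer candidate from the rational root theorem (±divisors of 1681) is a root, so the roots are irrational. The cubic discriminant is Δ = 4239847449 > 0, so there are three distinct real roots. p(1) = -639 and p(2) = 199 have opposite signs, so a root lies in (1, 2); Newton's method refines it to λ ≈ 1.7395. p(10) = 279 and p(11) = -449 have opposite signs, so a root lies in (10, 11); Newton's method refines it to λ ≈ 10.4077. p(92) = -6281 and p(93) = 1109 have opposite signs, so a root lies in (92, 93); Newton's method refines it to λ ≈ 92.8529. Check (Vieta): the three roots sum to 105, matching tr M = 105.
So the eigenvalues of A^T A are ≈ 1.7395, 10.4077, 92.8529 (all ≥ 0, as they must be for A^T A). The largest is λ_max ≈ 92.8529, hence ||A||_2 = sqrt(λ_max) ≈ 9.636.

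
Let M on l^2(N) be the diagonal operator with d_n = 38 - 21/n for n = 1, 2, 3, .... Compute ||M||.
||M|| = 38

For a diagonal operator on l^2 with entries d_n, ||M|| = sup_n |d_n|. Here d_1 = 17, d_2 = 55/2, ..., and d_n = 38 - 21/n increases monotonically toward 38. All terms lie in [17, 38), so |d_n| = d_n and the supremum is the limit 38, which is not attained by any individual d_n. Hence ||M|| = 38.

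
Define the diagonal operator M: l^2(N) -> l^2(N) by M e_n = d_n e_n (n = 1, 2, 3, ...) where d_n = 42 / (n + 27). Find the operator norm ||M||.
||M|| = 3/2 (attained at n = 1)

For M diagonal, ||M|| = sup_n |d_n| = sup_n 42/(n + 27). This is positive and strictly decreasing in n, so the supremum is attained at n = 1: d_1 = 42/(1 + 27) = 3/2. Hence ||M|| = 3/2.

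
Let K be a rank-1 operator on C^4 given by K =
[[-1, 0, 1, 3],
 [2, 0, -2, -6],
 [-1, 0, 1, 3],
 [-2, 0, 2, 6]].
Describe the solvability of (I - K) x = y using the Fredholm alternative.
(I - K) is invertible (det(I - K) = -5 ≠ 0), so for every y in C^4 the equation (I - K) x = y has a unique solution.

K has rank 1, so it is an outer product K = u v^T: every row of K is a multiple of one row vector. Reading off the entries, u = (1, -2, 1, 2) and v = (-1, 0, 1, 3) (row i of K equals u_i·v^T). A rank-one matrix u v^T satisfies K u = u (v·u) and kills the (3)-dimensional subspace v^⊥, so its characteristic polynomial is lambda^3 (lambda - v·u) with v·u = tr K = 6. Hence the eigenvalues of I - K are 1 (multiplicity 3) and 1 - (6) = -5, so det(I - K) = -5. (Direct check: I - K =
[[2, 0, -1, -3],
 [-2, 1, 2, 6],
 [1, 0, 0, -3],
 [2, 0, -2, -5]]
has determinant -5.) The finite-dimensional Fredholm alternative says: either (I - K) is invertible, or ker(I - K) ≠ {0} and then range(I - K) = ker((I - K)^*)^⊥, with dim ker(I - K) = dim ker((I - K)^*). Since det(I - K) ≠ 0, 1 is not an eigenvalue of K and ker(I - K) = {0}, so we are in the first case: for every y there is a unique x = (I - K)^(-1) y. Explicitly, by the Sherman–Morrison formula, (I - u v^T)^(-1) = I + u v^T/(1 - v·u), i.e. (I - K)^(-1) = I + K/(-5).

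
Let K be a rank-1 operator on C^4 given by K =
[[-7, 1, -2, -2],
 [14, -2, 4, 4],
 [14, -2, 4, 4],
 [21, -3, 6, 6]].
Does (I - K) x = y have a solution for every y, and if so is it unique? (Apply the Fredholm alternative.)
(I - K) is singular (det(I - K) = 0, i.e. 1 ∈ sigma(K)). (I - K) x = y is solvable iff y ⊥ ker((I - K)^*) = span{(-7, 1, -2, -2)}, i.e. iff -7y_1 + y_2 - 2y_3 - 2y_4 = 0. When solvable, the solutions are x = y + c·(1, -2, -2, -3), c arbitrary (ker(I - K) = span{(1, -2, -2, -3)}, dimension 1).

K has rank 1, so it is an outer product K = u v^T: every row of K is a multiple of one row vector. Reading off the entries, u = (1, -2, -2, -3) and v = (-7, 1, -2, -2) (row i of K equals u_i·v^T). A rank-one matrix u v^T satisfies K u = u (v·u) and kills the (3)-dimensional subspace v^⊥, so its characteristic polynomial is lambda^3 (lambda - v·u) with v·u = tr K = 1. Hence the eigenvalues of I - K are 1 (multiplicity 3) and 1 - (1) = 0, so det(I - K) = 0. (Direct check: I - K =
[[8, -1, 2, 2],
 [-14, 3, -4, -4],
 [-14, 2, -3, -4],
 [-21, 3, -6, -5]]
has determinant 0.) So 1 is an eigenvalue of K and (I - K) is not invertible. The finite-dimensional Fredholm alternative says: either (I - K) is invertible, or ker(I - K) ≠ {0} and then range(I - K) = ker((I - K)^*)^⊥, with dim ker(I - K) = dim ker((I - K)^*). We are in the second case, so we need both kernels. Kernel of I - K: (I - K) u = u - u (v·u) = u - u = 0, so ker(I - K) = span{u} = span{(1, -2, -2, -3)} (it is exactly 1-dimensional because rank(I - K) = 3). Kernel of the adjoint: K is real, so (I - K)^* = I - K^T = I - v u^T, and (I - v u^T) v = v - v (u·v) = 0; hence ker((I - K)^*) = span{v} = span{(-7, 1, -2, -2)}. Therefore (I - K) x = y is solvable iff <y, v> = 0, i.e. iff -7y_1 + y_2 - 2y_3 - 2y_4 = 0. When this holds, K y = u (v·y) = 0, so (I - K) y = y and x = y is a particular solution; the full solution set is the line x = y + c·u = y + c·(1, -2, -2, -3), c ∈ C.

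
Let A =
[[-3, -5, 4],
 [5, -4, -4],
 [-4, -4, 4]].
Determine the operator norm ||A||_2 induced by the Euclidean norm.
||A||_2 ≈ 10.3295 (= sqrt(largest eigenvalue of A^T A))

||A||_2 = sigma_max(A) = sqrt(lambda_max(A^T A)). Form the symmetric matrix M = A^T A =
[[50, 11, -48],
 [11, 57, -20],
 [-48, -20, 48]].
Its characteristic polynomial (trace, sum of principal 2x2 minors, determinant of M give the coefficients) is
  p(λ) = det(λ I - M) = λ^3 - 155λ^2 + 5161λ - 784.
No integer candidate from the rational root theorem (±divisors of 784) is a root, so the roots are irrational. The cubic discriminant is Δ = 89650346149 > 0, so there are three distinct real roots. p(0) = -784 and p(1) = 4223 have opposite signs, so a root lies in (0, 1); Newton's method refines it to λ ≈ 0.1526. p(48) = 416 and p(49) = -2401 have opposite signs, so a root lies in (48, 49); Newton's method refines it to λ ≈ 48.1481. p(106) = -4282 and p(107) = 1891 have opposite signs, so a root lies in (106, 107); Newton's method refines it to λ ≈ 106.6993. Check (Vieta): the three roots sum to 155, matching tr M = 155.
So the eigenvalues of A^T A are ≈ 0.1526, 48.1481, 106.6993 (all ≥ 0, as they must be for A^T A). The largest is λ_max ≈ 106.6993, hence ||A||_2 = sqrt(λ_max) ≈ 10.3295.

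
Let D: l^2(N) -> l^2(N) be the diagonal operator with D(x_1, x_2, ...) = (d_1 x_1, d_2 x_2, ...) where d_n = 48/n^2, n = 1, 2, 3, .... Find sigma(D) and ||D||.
sigma(D) = {48/n^2 : n ≥ 1} ∪ {0}; ||D|| = 48

A bounded diagonal operator on l^2 with diagonal entries d_n has spectrum equal to the closure of {d_n : n ≥ 1}: every d_n is an eigenvalue (with eigenvector e_n), so {d_n} ⊂ sigma(D); the spectrum is closed, so its closure is too; and for lambda not in the closure, (D - lambda I) has bounded inverse (the diagonal entries 1/(d_n - lambda) are bounded). For our sequence d_n = 48/n^2, n = 1, 2, 3, ...:
  - {d_n} = {48/n^2 : n ≥ 1}; the only limit point is 0
  - closure = {48/n^2 : n ≥ 1} ∪ {0}
For the norm: a diagonal operator has ||D|| = sup_n |d_n|. Here d_n = 48/n^2 is positive and decreasing, so sup_n |d_n| = d_1 = 48. So ||D|| = 48.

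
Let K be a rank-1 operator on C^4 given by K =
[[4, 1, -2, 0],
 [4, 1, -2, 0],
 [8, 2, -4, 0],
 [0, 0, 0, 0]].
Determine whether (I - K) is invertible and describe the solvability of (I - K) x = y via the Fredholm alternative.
(I - K) is singular (det(I - K) = 0, i.e. 1 ∈ sigma(K)). (I - K) x = y is solvable iff y ⊥ ker((I - K)^*) = span{(4, 1, -2, 0)}, i.e. iff 4y_1 + y_2 - 2y_3 = 0. When solvable, the solutions are x = y + c·(1, 1, 2, 0), c arbitrary (ker(I - K) = span{(1, 1, 2, 0)}, dimension 1).

K has rank 1, so it is an outer product K = u v^T: every row of K is a multiple of one row vector. Reading off the entries, u = (1, 1, 2, 0) and v = (4, 1, -2, 0) (row i of K equals u_i·v^T). A rank-one matrix u v^T satisfies K u = u (v·u) and kills the (3)-dimensional subspace v^⊥, so its characteristic polynomial is lambda^3 (lambda - v·u) with v·u = tr K = 1. Hence the eigenvalues of I - K are 1 (multiplicity 3) and 1 - (1) = 0, so det(I - K) = 0. (Direct check: I - K =
[[-3, -1, 2, 0],
 [-4, 0, 2, 0],
 [-8, -2, 5, 0],
 [0, 0, 0, 1]]
has determinant 0.) So 1 is an eigenvalue of K and (I - K) is not invertible. The finite-dimensional Fredholm alternative says: either (I - K) is invertible, or ker(I - K) ≠ {0} and then range(I - K) = ker((I - K)^*)^⊥, with dim ker(I - K) = dim ker((I - K)^*). We are in the second case, so we need both kernels. Kernel of I - K: (I - K) u = u - u (v·u) = u - u = 0, so ker(I - K) = span{u} = span{(1, 1, 2, 0)} (it is exactly 1-dimensional because rank(I - K) = 3). Kernel of the adjoint: K is real, so (I - K)^* = I - K^T = I - v u^T, and (I - v u^T) v = v - v (u·v) = 0; hence ker((I - K)^*) = span{v} = span{(4, 1, -2, 0)}. Therefore (I - K) x = y is solvable iff <y, v> = 0, i.e. iff 4y_1 + y_2 - 2y_3 = 0. When this holds, K y = u (v·y) = 0, so (I - K) y = y and x = y is a particular solution; the full solution set is the line x = y + c·u = y + c·(1, 1, 2, 0), c ∈ C.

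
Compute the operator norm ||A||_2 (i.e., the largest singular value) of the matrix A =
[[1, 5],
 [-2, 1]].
||A||_2 = sqrt((31 + sqrt(477))/2) ≈ 5.1401 (= sqrt(largest eigenvalue of A^T A))

||A||_2 = sigma_max(A) = sqrt(lambda_max(A^T A)). Form the symmetric matrix M = A^T A =
[[5, 3],
 [3, 26]].
Its characteristic polynomial (trace, determinant of M give the coefficients) is
  p(λ) = det(λ I - M) = λ^2 - 31λ + 121.
For λ^2 - 31λ + 121 the discriminant is 477. It is nonnegative but not a perfect square, so the roots are real and irrational: λ = (31 ± sqrt(477))/2 ≈ 26.4202, 4.5798.
So the eigenvalues of A^T A are ≈ 4.5798, 26.4202 (all ≥ 0, as they must be for A^T A). The largest is λ_max = (31 + sqrt(477))/2 ≈ 26.4202, hence ||A||_2 = sqrt(λ_max) = sqrt((31 + sqrt(477))/2) ≈ 5.1401.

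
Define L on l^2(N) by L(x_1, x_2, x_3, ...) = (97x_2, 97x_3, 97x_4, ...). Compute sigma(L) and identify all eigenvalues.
sigma(L) = closed disk {z in C : |z| ≤ 97}; sigma_p(L) = open disk {z in C : |z| < 97}

Note L = 97·V where V is the unit left shift (V x)_k = x_{k+1}; so sigma(L) = 97·sigma(V) and ||L|| = 97||V||. ||L x||^2 = 9409sum_{k≥2} |x_k|^2 ≤ 9409||x||^2, with equality on {x : x_1 = 0}, so ||L|| = 97. For any lambda with |lambda| < 97, set r = lambda/97 (|r| < 1); the vector x = (1, r, r^2, ...) is in l^2 and satisfies L x = 97(r, r^2, ...) = lambda x, so lambda is an eigenvalue. On the boundary |lambda| = 97 the geometric series diverges, so no l^2 eigenvector exists, but these lambda lie in the approximate point spectrum. Hence sigma(L) is the closed disk of radius 97 and sigma_p(L) is the open disk.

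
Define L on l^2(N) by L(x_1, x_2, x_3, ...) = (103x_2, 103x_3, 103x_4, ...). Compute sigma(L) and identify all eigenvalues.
sigma(L) = closed disk {z in C : |z| ≤ 103}; sigma_p(L) = open disk {z in C : |z| < 103}

Note L = 103·V where V is the unit left shift (V x)_k = x_{k+1}; so sigma(L) = 103·sigma(V) and ||L|| = 103||V||. ||L x||^2 = 10609sum_{k≥2} |x_k|^2 ≤ 10609||x||^2, with equality on {x : x_1 = 0}, so ||L|| = 103. For any lambda with |lambda| < 103, set r = lambda/103 (|r| < 1); the vector x = (1, r, r^2, ...) is in l^2 and satisfies L x = 103(r, r^2, ...) = lambda x, so lambda is an eigenvalue. On the boundary |lambda| = 103 the geometric series diverges, so no l^2 eigenvector exists, but these lambda lie in the approximate point spectrum. Hence sigma(L) is the closed disk of radius 103 and sigma_p(L) is the open disk.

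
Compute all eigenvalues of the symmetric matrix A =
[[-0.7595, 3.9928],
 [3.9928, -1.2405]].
sigma(A) ≈ {-5, 3}

A is real symmetric, so its spectrum consists of real eigenvalues. Expanding the characteristic polynomial of the displayed matrix gives
  det(λ I - A) = p(λ) = λ^2 + (2)λ + (-15).
Solving p(λ) = 0 yields eigenvalues ≈ -5, 3. (A is shown rounded to 4 decimals, so these recover the underlying integer eigenvalues to within that precision.)
Verification: the trace of A = -2 equals the sum of eigenvalues -2, and det(A) ≈ -15.0003 matches the eigenvalue product -15.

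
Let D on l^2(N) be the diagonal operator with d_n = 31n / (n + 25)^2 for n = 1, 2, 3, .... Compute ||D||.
||D|| = 31/100 (attained at n = 25)

For D diagonal, ||D|| = sup_n |d_n|. Treat f(x) = 31x / (x + 25)^2 for real x > 0. By the quotient rule, f'(x) = 31(25 - x)/(x + 25)^3, which is positive for x < 25 and negative for x > 25. So f has a unique maximum at x = 25, and since 25 is a positive integer, the supremum over n ≥ 1 is attained at n = 25: d_25 = 31·25/(25 + 25)^2 = 31·25/2500 = 31/100. Hence ||D|| = 31/100.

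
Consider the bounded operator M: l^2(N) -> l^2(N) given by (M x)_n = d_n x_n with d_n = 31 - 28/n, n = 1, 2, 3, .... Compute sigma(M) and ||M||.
sigma(M) = {31 - 28/n : n ≥ 1} ∪ {31}; ||M|| = 31

A bounded diagonal operator on l^2 with diagonal entries d_n has spectrum equal to the closure of {d_n : n ≥ 1}: every d_n is an eigenvalue (with eigenvector e_n), so {d_n} ⊂ sigma(M); the spectrum is closed, so its closure is too; and for lambda not in the closure, (M - lambda I) has bounded inverse (the diagonal entries 1/(d_n - lambda) are bounded). For our sequence d_n = 31 - 28/n, n = 1, 2, 3, ...:
  - {d_n} = {31 - 28/n : n ≥ 1}; the only limit point is 31
  - closure = {31 - 28/n : n ≥ 1} ∪ {31}
For the norm: a diagonal operator has ||M|| = sup_n |d_n|. Here d_n = 31 - 28/n increases monotonically from d_1 = 3 toward 31, with all terms in [3, 31); so sup_n |d_n| = 31 (the supremum is the limit, not attained). So ||M|| = 31.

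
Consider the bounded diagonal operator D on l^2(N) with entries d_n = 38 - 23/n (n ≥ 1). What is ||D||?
||D|| = 38

For a diagonal operator on l^2 with entries d_n, ||D|| = sup_n |d_n|. Here d_1 = 15, d_2 = 53/2, ..., and d_n = 38 - 23/n increases monotonically toward 38. All terms lie in [15, 38), so |d_n| = d_n and the supremum is the limit 38, which is not attained by any individual d_n. Hence ||D|| = 38.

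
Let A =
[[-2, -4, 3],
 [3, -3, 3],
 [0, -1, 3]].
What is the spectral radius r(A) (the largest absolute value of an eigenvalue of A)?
r(A) ≈ 4.0504

The eigenvalues of A are the roots of its characteristic polynomial. With M = A (coefficients from the trace, the sum of principal 2x2 minors, and det A):
  p(λ) = det(λ I - M) = λ^3 + 2λ^2 + 6λ - 39.
No integer candidate from the rational root theorem (±divisors of 39) is a root, so the roots are irrational. The cubic discriminant is Δ = -48963 < 0, so there is one real root and a complex-conjugate pair. p(2) = -11 and p(3) = 24 have opposite signs, so a root lies in (2, 3); Newton's method refines it to λ ≈ 2.3772. Dividing out (λ - (2.3772)) leaves approximately λ^2 + 4.3772λ + 16.4057. For λ^2 + 4.3772λ + 16.4057 the discriminant is -46.4625. It is negative, so the remaining roots are the complex-conjugate pair λ ≈ -2.1886 ± 3.4082i. Their product equals the constant term, so |λ|^2 ≈ 16.4057 and |λ| ≈ 4.0504.
Thus the eigenvalues (to 4 decimals) are 2.3772 (modulus 2.3772); -2.1886 ± 3.4082i (modulus 4.0504). The spectral radius is the largest modulus: r(A) ≈ 4.0504. (Cross-check: r(A) ≤ ||A||_2 ≈ 7.1218; equality holds whenever A is normal, though it can also hold for some non-normal A.)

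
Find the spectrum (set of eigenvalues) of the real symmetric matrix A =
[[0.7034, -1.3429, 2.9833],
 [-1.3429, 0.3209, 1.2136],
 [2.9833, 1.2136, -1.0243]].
sigma(A) ≈ {-4, 1, 3}

A is real symmetric, so its spectrum consists of real eigenvalues. Expanding the characteristic polynomial of the displayed matrix gives
  det(λ I - A) = p(λ) = λ^3 + (0)λ^2 + (-13)λ + (12).
Solving p(λ) = 0 yields eigenvalues ≈ -4, 1, 3. (A is shown rounded to 4 decimals, so these recover the underlying integer eigenvalues to within that precision.)
Verification: the trace of A = 0 equals the sum of eigenvalues 0, and det(A) ≈ -12.0001 matches the eigenvalue product -12.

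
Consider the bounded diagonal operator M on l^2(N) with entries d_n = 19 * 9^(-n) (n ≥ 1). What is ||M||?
||M|| = 19/9 (attained at n = 1)

For M diagonal, ||M|| = sup_n |d_n|. The sequence d_n = 19 * 9^(-n) is positive and strictly decreasing (ratio 9^(-1) < 1), so the supremum is d_1 = 19/9. Hence ||M|| = 19/9.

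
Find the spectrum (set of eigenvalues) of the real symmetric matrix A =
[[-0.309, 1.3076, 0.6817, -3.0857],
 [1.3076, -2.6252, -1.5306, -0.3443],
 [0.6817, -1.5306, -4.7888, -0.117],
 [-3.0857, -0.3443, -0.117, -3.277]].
sigma(A) ≈ {-6, -5, -2, 2}

A is real symmetric, so its spectrum consists of real eigenvalues. Expanding the characteristic polynomial of the displayed matrix gives
  det(λ I - A) = p(λ) = λ^4 + (11)λ^3 + (26)λ^2 + (-44.0018)λ + (-120.0013).
Solving p(λ) = 0 yields eigenvalues ≈ -6, -5, -2, 2. (A is shown rounded to 4 decimals, so these recover the underlying integer eigenvalues to within that precision.)
Verification: the trace of A = -11 equals the sum of eigenvalues -11, and det(A) ≈ -120.0013 matches the eigenvalue product -120.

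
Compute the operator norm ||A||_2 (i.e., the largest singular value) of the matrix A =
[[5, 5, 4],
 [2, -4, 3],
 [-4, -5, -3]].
||A||_2 ≈ 10.7499 (= sqrt(largest eigenvalue of A^T A))

||A||_2 = sigma_max(A) = sqrt(lambda_max(A^T A)). Form the symmetric matrix M = A^T A =
[[45, 37, 38],
 [37, 66, 23],
 [38, 23, 34]].
Its characteristic polynomial (trace, sum of principal 2x2 minors, determinant of M give the coefficients) is
  p(λ) = det(λ I - M) = λ^3 - 145λ^2 + 3402λ - 1.
No integer candidate from the rational root theorem (±divisors of 1) is a root, so the roots are irrational. The cubic discriminant is Δ = 85838105561 > 0, so there are three distinct real roots. p(0) = -1 and p(1) = 3257 have opposite signs, so a root lies in (0, 1); Newton's method refines it to λ ≈ 0.0003. p(29) = 1101 and p(30) = -1441 have opposite signs, so a root lies in (29, 30); Newton's method refines it to λ ≈ 29.4386. p(115) = -5521 and p(116) = 4407 have opposite signs, so a root lies in (115, 116); Newton's method refines it to λ ≈ 115.5611. Check (Vieta): the three roots sum to 145, matching tr M = 145.
So the eigenvalues of A^T A are ≈ 0.0003, 29.4386, 115.5611 (all ≥ 0, as they must be for A^T A). The largest is λ_max ≈ 115.5611, hence ||A||_2 = sqrt(λ_max) ≈ 10.7499.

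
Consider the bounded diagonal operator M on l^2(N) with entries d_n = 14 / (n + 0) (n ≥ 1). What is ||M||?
||M|| = 14 (attained at n = 1)

For M diagonal, ||M|| = sup_n |d_n| = sup_n 14/(n + 0). This is positive and strictly decreasing in n, so the supremum is attained at n = 1: d_1 = 14/(1 + 0) = 14. Hence ||M|| = 14.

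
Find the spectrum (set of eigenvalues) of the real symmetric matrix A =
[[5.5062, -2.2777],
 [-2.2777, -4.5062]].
sigma(A) ≈ {-5, 6}

A is real symmetric, so its spectrum consists of real eigenvalues. Expanding the characteristic polynomial of the displayed matrix gives
  det(λ I - A) = p(λ) = λ^2 + (-1)λ + (-30).
Solving p(λ) = 0 yields eigenvalues ≈ -5, 6. (A is shown rounded to 4 decimals, so these recover the underlying integer eigenvalues to within that precision.)
Verification: the trace of A = 1 equals the sum of eigenvalues 1, and det(A) ≈ -30.0000 matches the eigenvalue product -30.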